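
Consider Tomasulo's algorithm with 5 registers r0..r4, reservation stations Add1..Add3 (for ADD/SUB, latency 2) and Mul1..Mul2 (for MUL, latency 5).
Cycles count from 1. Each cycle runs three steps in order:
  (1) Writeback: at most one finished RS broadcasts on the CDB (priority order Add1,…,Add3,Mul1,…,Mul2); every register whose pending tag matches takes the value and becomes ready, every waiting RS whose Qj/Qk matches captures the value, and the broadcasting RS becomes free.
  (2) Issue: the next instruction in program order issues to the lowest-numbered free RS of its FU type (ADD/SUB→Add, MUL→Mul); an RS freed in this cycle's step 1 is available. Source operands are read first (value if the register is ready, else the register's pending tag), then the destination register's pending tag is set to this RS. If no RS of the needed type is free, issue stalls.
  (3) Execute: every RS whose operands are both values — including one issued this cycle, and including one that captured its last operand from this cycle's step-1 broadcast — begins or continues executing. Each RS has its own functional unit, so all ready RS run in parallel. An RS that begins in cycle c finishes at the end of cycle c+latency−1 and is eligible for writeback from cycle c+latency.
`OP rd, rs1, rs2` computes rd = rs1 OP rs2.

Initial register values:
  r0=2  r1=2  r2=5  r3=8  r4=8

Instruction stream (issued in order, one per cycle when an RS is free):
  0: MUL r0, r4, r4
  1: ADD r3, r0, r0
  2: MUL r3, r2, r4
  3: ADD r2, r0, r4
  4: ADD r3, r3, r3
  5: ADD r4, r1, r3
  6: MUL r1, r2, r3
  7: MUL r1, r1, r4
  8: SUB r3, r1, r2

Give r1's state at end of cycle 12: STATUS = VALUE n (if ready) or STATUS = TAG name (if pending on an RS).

STATUS = TAG Mul2

c1: issue MUL r0<-Mul1 | r0:Mul1,r1:2,r2:5,r3:8,r4:8
c2: issue ADD r3<-Add1 | r0:Mul1,r1:2,r2:5,r3:Add1,r4:8
c3: issue MUL r3<-Mul2 | r0:Mul1,r1:2,r2:5,r3:Mul2,r4:8
c4: issue ADD r2<-Add2 | r0:Mul1,r1:2,r2:Add2,r3:Mul2,r4:8
c5: issue ADD r3<-Add3 | r0:Mul1,r1:2,r2:Add2,r3:Add3,r4:8
c6: CDB Mul1=64; stall | r0:64,r1:2,r2:Add2,r3:Add3,r4:8
c7: stall | r0:64,r1:2,r2:Add2,r3:Add3,r4:8
c8: CDB Add1=128; issue ADD r4<-Add1 | r0:64,r1:2,r2:Add2,r3:Add3,r4:Add1
c9: CDB Add2=72; issue MUL r1<-Mul1 | r0:64,r1:Mul1,r2:72,r3:Add3,r4:Add1
c10: CDB Mul2=40; issue MUL r1<-Mul2 | r0:64,r1:Mul2,r2:72,r3:Add3,r4:Add1
c11: issue SUB r3<-Add2 | r0:64,r1:Mul2,r2:72,r3:Add2,r4:Add1
c12: CDB Add3=80 | r0:64,r1:Mul2,r2:72,r3:Add2,r4:Add1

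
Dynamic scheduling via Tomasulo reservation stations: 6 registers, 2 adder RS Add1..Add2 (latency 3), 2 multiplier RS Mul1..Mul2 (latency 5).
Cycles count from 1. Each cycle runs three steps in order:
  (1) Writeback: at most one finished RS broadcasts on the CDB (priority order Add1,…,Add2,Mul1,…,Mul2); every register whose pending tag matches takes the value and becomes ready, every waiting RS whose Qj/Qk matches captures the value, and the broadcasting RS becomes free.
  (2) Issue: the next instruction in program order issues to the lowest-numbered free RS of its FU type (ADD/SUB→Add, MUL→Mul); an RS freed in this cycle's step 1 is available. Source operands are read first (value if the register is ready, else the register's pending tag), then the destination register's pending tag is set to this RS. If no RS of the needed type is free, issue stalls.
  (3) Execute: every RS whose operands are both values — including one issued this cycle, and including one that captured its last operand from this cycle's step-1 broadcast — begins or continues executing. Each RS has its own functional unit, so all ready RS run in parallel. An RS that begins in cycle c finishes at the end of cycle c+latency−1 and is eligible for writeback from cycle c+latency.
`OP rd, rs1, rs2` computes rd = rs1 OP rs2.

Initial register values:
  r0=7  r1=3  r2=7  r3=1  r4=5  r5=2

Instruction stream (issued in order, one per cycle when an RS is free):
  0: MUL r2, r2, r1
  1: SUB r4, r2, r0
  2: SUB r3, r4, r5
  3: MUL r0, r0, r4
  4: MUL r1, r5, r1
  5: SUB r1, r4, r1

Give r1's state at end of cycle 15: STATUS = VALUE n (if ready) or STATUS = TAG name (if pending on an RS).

c1: issue MUL r2<-Mul1 | r0:7,r1:3,r2:Mul1,r3:1,r4:5,r5:2
c2: issue SUB r4<-Add1 | r0:7,r1:3,r2:Mul1,r3:1,r4:Add1,r5:2
c3: issue SUB r3<-Add2 | r0:7,r1:3,r2:Mul1,r3:Add2,r4:Add1,r5:2
c4: issue MUL r0<-Mul2 | r0:Mul2,r1:3,r2:Mul1,r3:Add2,r4:Add1,r5:2
c5: stall | r0:Mul2,r1:3,r2:Mul1,r3:Add2,r4:Add1,r5:2
c6: CDB Mul1=21; issue MUL r1<-Mul1 | r0:Mul2,r1:Mul1,r2:21,r3:Add2,r4:Add1,r5:2
c7: stall | r0:Mul2,r1:Mul1,r2:21,r3:Add2,r4:Add1,r5:2
c8: stall | r0:Mul2,r1:Mul1,r2:21,r3:Add2,r4:Add1,r5:2
c9: CDB Add1=14; issue SUB r1<-Add1 | r0:Mul2,r1:Add1,r2:21,r3:Add2,r4:14,r5:2
c10: - | r0:Mul2,r1:Add1,r2:21,r3:Add2,r4:14,r5:2
c11: CDB Mul1=6 | r0:Mul2,r1:Add1,r2:21,r3:Add2,r4:14,r5:2
c12: CDB Add2=12 | r0:Mul2,r1:Add1,r2:21,r3:12,r4:14,r5:2
c13: - | r0:Mul2,r1:Add1,r2:21,r3:12,r4:14,r5:2
c14: CDB Add1=8 | r0:Mul2,r1:8,r2:21,r3:12,r4:14,r5:2
c15: CDB Mul2=98 | r0:98,r1:8,r2:21,r3:12,r4:14,r5:2

STATUS = VALUE 8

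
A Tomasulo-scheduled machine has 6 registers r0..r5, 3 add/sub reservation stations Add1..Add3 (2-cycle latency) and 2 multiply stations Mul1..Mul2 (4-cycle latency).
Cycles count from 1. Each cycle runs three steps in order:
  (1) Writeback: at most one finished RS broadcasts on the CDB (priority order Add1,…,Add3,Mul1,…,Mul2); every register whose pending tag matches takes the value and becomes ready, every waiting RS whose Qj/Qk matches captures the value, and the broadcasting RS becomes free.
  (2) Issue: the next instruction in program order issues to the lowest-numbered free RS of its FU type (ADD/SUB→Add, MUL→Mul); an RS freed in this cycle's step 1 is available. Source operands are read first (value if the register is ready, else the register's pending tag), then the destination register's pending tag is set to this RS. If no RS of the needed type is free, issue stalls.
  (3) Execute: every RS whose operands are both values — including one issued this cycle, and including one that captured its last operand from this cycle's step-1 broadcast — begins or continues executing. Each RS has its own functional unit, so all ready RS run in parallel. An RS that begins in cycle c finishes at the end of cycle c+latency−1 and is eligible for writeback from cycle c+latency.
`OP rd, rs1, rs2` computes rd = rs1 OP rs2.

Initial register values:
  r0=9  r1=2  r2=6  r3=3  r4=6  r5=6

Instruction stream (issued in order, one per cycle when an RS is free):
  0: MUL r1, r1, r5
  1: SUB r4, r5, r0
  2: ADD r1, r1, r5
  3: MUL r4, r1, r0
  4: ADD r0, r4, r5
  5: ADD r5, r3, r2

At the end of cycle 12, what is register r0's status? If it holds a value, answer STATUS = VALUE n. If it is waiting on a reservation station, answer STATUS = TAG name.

c1: issue MUL r1<-Mul1 | r0:9,r1:Mul1,r2:6,r3:3,r4:6,r5:6
c2: issue SUB r4<-Add1 | r0:9,r1:Mul1,r2:6,r3:3,r4:Add1,r5:6
c3: issue ADD r1<-Add2 | r0:9,r1:Add2,r2:6,r3:3,r4:Add1,r5:6
c4: CDB Add1=-3; issue MUL r4<-Mul2 | r0:9,r1:Add2,r2:6,r3:3,r4:Mul2,r5:6
c5: CDB Mul1=12; issue ADD r0<-Add1 | r0:Add1,r1:Add2,r2:6,r3:3,r4:Mul2,r5:6
c6: issue ADD r5<-Add3 | r0:Add1,r1:Add2,r2:6,r3:3,r4:Mul2,r5:Add3
c7: CDB Add2=18 | r0:Add1,r1:18,r2:6,r3:3,r4:Mul2,r5:Add3
c8: CDB Add3=9 | r0:Add1,r1:18,r2:6,r3:3,r4:Mul2,r5:9
c9: - | r0:Add1,r1:18,r2:6,r3:3,r4:Mul2,r5:9
c10: - | r0:Add1,r1:18,r2:6,r3:3,r4:Mul2,r5:9
c11: CDB Mul2=162 | r0:Add1,r1:18,r2:6,r3:3,r4:162,r5:9
c12: - | r0:Add1,r1:18,r2:6,r3:3,r4:162,r5:9

STATUS = TAG Add1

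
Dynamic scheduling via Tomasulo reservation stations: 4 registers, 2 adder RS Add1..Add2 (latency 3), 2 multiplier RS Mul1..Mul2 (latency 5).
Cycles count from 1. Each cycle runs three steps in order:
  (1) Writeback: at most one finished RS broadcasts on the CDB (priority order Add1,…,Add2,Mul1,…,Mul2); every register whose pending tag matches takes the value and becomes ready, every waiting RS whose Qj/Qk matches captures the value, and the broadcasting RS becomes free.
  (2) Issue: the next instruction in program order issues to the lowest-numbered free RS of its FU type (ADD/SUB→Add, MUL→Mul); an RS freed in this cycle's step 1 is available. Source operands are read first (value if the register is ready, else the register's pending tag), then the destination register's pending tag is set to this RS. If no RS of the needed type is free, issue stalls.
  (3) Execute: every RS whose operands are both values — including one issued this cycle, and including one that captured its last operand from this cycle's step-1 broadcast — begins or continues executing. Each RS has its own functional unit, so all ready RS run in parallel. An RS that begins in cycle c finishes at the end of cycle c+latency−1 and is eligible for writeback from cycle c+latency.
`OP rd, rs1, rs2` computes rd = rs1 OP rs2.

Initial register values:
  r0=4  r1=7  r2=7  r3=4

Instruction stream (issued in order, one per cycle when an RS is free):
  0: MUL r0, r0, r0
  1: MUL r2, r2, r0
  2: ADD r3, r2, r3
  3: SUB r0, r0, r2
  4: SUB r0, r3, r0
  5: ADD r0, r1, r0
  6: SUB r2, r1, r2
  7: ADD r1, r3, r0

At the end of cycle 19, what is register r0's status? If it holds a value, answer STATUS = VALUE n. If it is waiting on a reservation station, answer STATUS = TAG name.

  c1: issue MUL r0<-Mul1  regs: r0:Mul1,r1:7,r2:7,r3:4
  c2: issue MUL r2<-Mul2  regs: r0:Mul1,r1:7,r2:Mul2,r3:4
  c3: issue ADD r3<-Add1  regs: r0:Mul1,r1:7,r2:Mul2,r3:Add1
  c4: issue SUB r0<-Add2  regs: r0:Add2,r1:7,r2:Mul2,r3:Add1
  c5: stall  regs: r0:Add2,r1:7,r2:Mul2,r3:Add1
  c6: CDB Mul1=16; stall  regs: r0:Add2,r1:7,r2:Mul2,r3:Add1
  c7: stall  regs: r0:Add2,r1:7,r2:Mul2,r3:Add1
  c8: stall  regs: r0:Add2,r1:7,r2:Mul2,r3:Add1
  c9: stall  regs: r0:Add2,r1:7,r2:Mul2,r3:Add1
  c10: stall  regs: r0:Add2,r1:7,r2:Mul2,r3:Add1
  c11: CDB Mul2=112; stall  regs: r0:Add2,r1:7,r2:112,r3:Add1
  c12: stall  regs: r0:Add2,r1:7,r2:112,r3:Add1
  c13: stall  regs: r0:Add2,r1:7,r2:112,r3:Add1
  c14: CDB Add1=116; issue SUB r0<-Add1  regs: r0:Add1,r1:7,r2:112,r3:116
  c15: CDB Add2=-96; issue ADD r0<-Add2  regs: r0:Add2,r1:7,r2:112,r3:116
  c16: stall  regs: r0:Add2,r1:7,r2:112,r3:116
  c17: stall  regs: r0:Add2,r1:7,r2:112,r3:116
  c18: CDB Add1=212; issue SUB r2<-Add1  regs: r0:Add2,r1:7,r2:Add1,r3:116
  c19: stall  regs: r0:Add2,r1:7,r2:Add1,r3:116

STATUS = TAG Add2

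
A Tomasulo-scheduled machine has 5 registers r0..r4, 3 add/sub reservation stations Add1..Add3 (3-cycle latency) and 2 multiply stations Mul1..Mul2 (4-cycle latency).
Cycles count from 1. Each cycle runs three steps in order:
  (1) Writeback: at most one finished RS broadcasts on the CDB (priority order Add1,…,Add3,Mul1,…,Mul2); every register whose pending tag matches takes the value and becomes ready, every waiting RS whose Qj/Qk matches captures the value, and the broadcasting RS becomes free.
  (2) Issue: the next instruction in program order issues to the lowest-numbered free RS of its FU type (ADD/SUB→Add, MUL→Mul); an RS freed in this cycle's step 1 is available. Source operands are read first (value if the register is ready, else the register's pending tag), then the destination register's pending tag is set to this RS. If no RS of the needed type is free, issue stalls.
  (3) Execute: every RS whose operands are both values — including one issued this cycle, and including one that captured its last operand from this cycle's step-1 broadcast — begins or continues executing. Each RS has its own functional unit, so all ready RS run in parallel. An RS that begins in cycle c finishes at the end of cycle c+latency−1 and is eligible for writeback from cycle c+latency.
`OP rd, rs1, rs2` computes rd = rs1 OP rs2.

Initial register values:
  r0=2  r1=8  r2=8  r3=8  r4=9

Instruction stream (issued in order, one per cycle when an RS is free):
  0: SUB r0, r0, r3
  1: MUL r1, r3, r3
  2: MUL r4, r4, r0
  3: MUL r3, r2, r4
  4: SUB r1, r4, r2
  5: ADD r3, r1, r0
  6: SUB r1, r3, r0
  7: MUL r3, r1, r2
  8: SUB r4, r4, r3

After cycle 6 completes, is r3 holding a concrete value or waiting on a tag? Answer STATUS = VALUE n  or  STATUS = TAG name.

c1: issue SUB r0<-Add1 | r0:Add1,r1:8,r2:8,r3:8,r4:9
c2: issue MUL r1<-Mul1 | r0:Add1,r1:Mul1,r2:8,r3:8,r4:9
c3: issue MUL r4<-Mul2 | r0:Add1,r1:Mul1,r2:8,r3:8,r4:Mul2
c4: CDB Add1=-6; stall | r0:-6,r1:Mul1,r2:8,r3:8,r4:Mul2
c5: stall | r0:-6,r1:Mul1,r2:8,r3:8,r4:Mul2
c6: CDB Mul1=64; issue MUL r3<-Mul1 | r0:-6,r1:64,r2:8,r3:Mul1,r4:Mul2

STATUS = TAG Mul1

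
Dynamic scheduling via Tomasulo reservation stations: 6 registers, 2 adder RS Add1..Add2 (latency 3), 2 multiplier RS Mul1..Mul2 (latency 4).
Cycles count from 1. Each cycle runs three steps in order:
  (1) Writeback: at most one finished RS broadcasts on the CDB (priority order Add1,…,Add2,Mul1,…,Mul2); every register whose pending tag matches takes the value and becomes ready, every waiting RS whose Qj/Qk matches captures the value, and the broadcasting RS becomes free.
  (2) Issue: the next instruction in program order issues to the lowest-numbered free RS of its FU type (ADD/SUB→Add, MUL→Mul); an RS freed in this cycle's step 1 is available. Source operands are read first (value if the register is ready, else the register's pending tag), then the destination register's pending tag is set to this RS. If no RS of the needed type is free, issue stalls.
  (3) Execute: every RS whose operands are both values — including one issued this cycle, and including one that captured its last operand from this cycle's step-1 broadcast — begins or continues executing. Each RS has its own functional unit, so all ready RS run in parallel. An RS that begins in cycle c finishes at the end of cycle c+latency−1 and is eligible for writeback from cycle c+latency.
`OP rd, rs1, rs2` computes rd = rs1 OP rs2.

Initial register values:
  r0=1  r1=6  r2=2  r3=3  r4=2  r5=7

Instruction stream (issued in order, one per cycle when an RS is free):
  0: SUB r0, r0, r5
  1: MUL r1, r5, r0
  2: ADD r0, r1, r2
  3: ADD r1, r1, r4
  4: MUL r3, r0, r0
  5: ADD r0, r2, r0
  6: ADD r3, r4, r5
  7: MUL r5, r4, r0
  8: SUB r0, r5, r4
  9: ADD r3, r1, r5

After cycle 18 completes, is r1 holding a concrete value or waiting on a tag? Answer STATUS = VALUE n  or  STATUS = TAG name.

cycle 1: issue SUB r0<-Add1 // r0:Add1,r1:6,r2:2,r3:3,r4:2,r5:7
cycle 2: issue MUL r1<-Mul1 // r0:Add1,r1:Mul1,r2:2,r3:3,r4:2,r5:7
cycle 3: issue ADD r0<-Add2 // r0:Add2,r1:Mul1,r2:2,r3:3,r4:2,r5:7
cycle 4: CDB Add1=-6; issue ADD r1<-Add1 // r0:Add2,r1:Add1,r2:2,r3:3,r4:2,r5:7
cycle 5: issue MUL r3<-Mul2 // r0:Add2,r1:Add1,r2:2,r3:Mul2,r4:2,r5:7
cycle 6: stall // r0:Add2,r1:Add1,r2:2,r3:Mul2,r4:2,r5:7
cycle 7: stall // r0:Add2,r1:Add1,r2:2,r3:Mul2,r4:2,r5:7
cycle 8: CDB Mul1=-42; stall // r0:Add2,r1:Add1,r2:2,r3:Mul2,r4:2,r5:7
cycle 9: stall // r0:Add2,r1:Add1,r2:2,r3:Mul2,r4:2,r5:7
cycle 10: stall // r0:Add2,r1:Add1,r2:2,r3:Mul2,r4:2,r5:7
cycle 11: CDB Add1=-40; issue ADD r0<-Add1 // r0:Add1,r1:-40,r2:2,r3:Mul2,r4:2,r5:7
cycle 12: CDB Add2=-40; issue ADD r3<-Add2 // r0:Add1,r1:-40,r2:2,r3:Add2,r4:2,r5:7
cycle 13: issue MUL r5<-Mul1 // r0:Add1,r1:-40,r2:2,r3:Add2,r4:2,r5:Mul1
cycle 14: stall // r0:Add1,r1:-40,r2:2,r3:Add2,r4:2,r5:Mul1
cycle 15: CDB Add1=-38; issue SUB r0<-Add1 // r0:Add1,r1:-40,r2:2,r3:Add2,r4:2,r5:Mul1
cycle 16: CDB Add2=9; issue ADD r3<-Add2 // r0:Add1,r1:-40,r2:2,r3:Add2,r4:2,r5:Mul1
cycle 17: CDB Mul2=1600 // r0:Add1,r1:-40,r2:2,r3:Add2,r4:2,r5:Mul1
cycle 18: - // r0:Add1,r1:-40,r2:2,r3:Add2,r4:2,r5:Mul1

STATUS = VALUE -40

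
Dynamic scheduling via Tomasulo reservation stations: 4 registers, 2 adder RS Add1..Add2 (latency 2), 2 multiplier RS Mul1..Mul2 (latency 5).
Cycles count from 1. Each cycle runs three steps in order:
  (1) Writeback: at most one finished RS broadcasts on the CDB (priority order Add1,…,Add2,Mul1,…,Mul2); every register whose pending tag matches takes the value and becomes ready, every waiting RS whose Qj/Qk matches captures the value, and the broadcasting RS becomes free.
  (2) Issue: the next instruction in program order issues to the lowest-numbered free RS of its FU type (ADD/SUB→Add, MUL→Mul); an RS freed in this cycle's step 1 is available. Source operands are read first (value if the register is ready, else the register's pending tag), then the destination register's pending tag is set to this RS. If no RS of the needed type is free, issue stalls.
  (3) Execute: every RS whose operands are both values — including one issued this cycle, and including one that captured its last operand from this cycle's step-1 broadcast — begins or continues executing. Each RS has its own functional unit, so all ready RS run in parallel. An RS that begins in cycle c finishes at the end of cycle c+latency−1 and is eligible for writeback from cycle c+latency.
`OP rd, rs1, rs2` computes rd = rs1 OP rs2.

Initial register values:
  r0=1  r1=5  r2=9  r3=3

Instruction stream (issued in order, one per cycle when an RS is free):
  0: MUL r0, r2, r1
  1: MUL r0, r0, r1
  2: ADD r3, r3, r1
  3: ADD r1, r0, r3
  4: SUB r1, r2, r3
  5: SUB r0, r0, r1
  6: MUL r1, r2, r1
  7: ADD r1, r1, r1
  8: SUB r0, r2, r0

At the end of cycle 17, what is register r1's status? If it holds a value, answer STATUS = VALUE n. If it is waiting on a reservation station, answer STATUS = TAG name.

cycle 1: issue MUL r0<-Mul1 // r0:Mul1,r1:5,r2:9,r3:3
cycle 2: issue MUL r0<-Mul2 // r0:Mul2,r1:5,r2:9,r3:3
cycle 3: issue ADD r3<-Add1 // r0:Mul2,r1:5,r2:9,r3:Add1
cycle 4: issue ADD r1<-Add2 // r0:Mul2,r1:Add2,r2:9,r3:Add1
cycle 5: CDB Add1=8; issue SUB r1<-Add1 // r0:Mul2,r1:Add1,r2:9,r3:8
cycle 6: CDB Mul1=45; stall // r0:Mul2,r1:Add1,r2:9,r3:8
cycle 7: CDB Add1=1; issue SUB r0<-Add1 // r0:Add1,r1:1,r2:9,r3:8
cycle 8: issue MUL r1<-Mul1 // r0:Add1,r1:Mul1,r2:9,r3:8
cycle 9: stall // r0:Add1,r1:Mul1,r2:9,r3:8
cycle 10: stall // r0:Add1,r1:Mul1,r2:9,r3:8
cycle 11: CDB Mul2=225; stall // r0:Add1,r1:Mul1,r2:9,r3:8
cycle 12: stall // r0:Add1,r1:Mul1,r2:9,r3:8
cycle 13: CDB Add1=224; issue ADD r1<-Add1 // r0:224,r1:Add1,r2:9,r3:8
cycle 14: CDB Add2=233; issue SUB r0<-Add2 // r0:Add2,r1:Add1,r2:9,r3:8
cycle 15: CDB Mul1=9 // r0:Add2,r1:Add1,r2:9,r3:8
cycle 16: CDB Add2=-215 // r0:-215,r1:Add1,r2:9,r3:8
cycle 17: CDB Add1=18 // r0:-215,r1:18,r2:9,r3:8

STATUS = VALUE 18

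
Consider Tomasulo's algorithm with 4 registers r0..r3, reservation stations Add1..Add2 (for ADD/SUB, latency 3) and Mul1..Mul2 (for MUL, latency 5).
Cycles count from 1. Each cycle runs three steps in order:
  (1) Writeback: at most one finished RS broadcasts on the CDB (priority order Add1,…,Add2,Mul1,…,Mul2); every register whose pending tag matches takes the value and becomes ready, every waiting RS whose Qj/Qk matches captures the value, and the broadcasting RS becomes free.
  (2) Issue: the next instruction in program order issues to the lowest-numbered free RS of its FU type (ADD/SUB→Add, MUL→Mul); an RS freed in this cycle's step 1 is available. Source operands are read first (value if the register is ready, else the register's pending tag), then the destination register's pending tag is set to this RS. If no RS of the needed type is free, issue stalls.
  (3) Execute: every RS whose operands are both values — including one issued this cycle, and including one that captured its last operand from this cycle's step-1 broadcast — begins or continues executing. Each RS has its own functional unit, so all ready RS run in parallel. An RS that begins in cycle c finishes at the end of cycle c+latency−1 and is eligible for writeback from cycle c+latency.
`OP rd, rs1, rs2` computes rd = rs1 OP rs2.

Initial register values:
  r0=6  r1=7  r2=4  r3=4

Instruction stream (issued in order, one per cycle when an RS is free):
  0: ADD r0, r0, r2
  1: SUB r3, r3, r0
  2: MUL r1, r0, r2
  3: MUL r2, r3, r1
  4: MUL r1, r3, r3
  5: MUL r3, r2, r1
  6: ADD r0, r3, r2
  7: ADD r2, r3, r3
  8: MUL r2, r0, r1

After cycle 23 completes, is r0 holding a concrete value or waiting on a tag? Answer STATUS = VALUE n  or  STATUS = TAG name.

  c1: issue ADD r0<-Add1  regs: r0:Add1,r1:7,r2:4,r3:4
  c2: issue SUB r3<-Add2  regs: r0:Add1,r1:7,r2:4,r3:Add2
  c3: issue MUL r1<-Mul1  regs: r0:Add1,r1:Mul1,r2:4,r3:Add2
  c4: CDB Add1=10; issue MUL r2<-Mul2  regs: r0:10,r1:Mul1,r2:Mul2,r3:Add2
  c5: stall  regs: r0:10,r1:Mul1,r2:Mul2,r3:Add2
  c6: stall  regs: r0:10,r1:Mul1,r2:Mul2,r3:Add2
  c7: CDB Add2=-6; stall  regs: r0:10,r1:Mul1,r2:Mul2,r3:-6
  c8: stall  regs: r0:10,r1:Mul1,r2:Mul2,r3:-6
  c9: CDB Mul1=40; issue MUL r1<-Mul1  regs: r0:10,r1:Mul1,r2:Mul2,r3:-6
  c10: stall  regs: r0:10,r1:Mul1,r2:Mul2,r3:-6
  c11: stall  regs: r0:10,r1:Mul1,r2:Mul2,r3:-6
  c12: stall  regs: r0:10,r1:Mul1,r2:Mul2,r3:-6
  c13: stall  regs: r0:10,r1:Mul1,r2:Mul2,r3:-6
  c14: CDB Mul1=36; issue MUL r3<-Mul1  regs: r0:10,r1:36,r2:Mul2,r3:Mul1
  c15: CDB Mul2=-240; issue ADD r0<-Add1  regs: r0:Add1,r1:36,r2:-240,r3:Mul1
  c16: issue ADD r2<-Add2  regs: r0:Add1,r1:36,r2:Add2,r3:Mul1
  c17: issue MUL r2<-Mul2  regs: r0:Add1,r1:36,r2:Mul2,r3:Mul1
  c18: -  regs: r0:Add1,r1:36,r2:Mul2,r3:Mul1
  c19: -  regs: r0:Add1,r1:36,r2:Mul2,r3:Mul1
  c20: CDB Mul1=-8640  regs: r0:Add1,r1:36,r2:Mul2,r3:-8640
  c21: -  regs: r0:Add1,r1:36,r2:Mul2,r3:-8640
  c22: -  regs: r0:Add1,r1:36,r2:Mul2,r3:-8640
  c23: CDB Add1=-8880  regs: r0:-8880,r1:36,r2:Mul2,r3:-8640

STATUS = VALUE -8880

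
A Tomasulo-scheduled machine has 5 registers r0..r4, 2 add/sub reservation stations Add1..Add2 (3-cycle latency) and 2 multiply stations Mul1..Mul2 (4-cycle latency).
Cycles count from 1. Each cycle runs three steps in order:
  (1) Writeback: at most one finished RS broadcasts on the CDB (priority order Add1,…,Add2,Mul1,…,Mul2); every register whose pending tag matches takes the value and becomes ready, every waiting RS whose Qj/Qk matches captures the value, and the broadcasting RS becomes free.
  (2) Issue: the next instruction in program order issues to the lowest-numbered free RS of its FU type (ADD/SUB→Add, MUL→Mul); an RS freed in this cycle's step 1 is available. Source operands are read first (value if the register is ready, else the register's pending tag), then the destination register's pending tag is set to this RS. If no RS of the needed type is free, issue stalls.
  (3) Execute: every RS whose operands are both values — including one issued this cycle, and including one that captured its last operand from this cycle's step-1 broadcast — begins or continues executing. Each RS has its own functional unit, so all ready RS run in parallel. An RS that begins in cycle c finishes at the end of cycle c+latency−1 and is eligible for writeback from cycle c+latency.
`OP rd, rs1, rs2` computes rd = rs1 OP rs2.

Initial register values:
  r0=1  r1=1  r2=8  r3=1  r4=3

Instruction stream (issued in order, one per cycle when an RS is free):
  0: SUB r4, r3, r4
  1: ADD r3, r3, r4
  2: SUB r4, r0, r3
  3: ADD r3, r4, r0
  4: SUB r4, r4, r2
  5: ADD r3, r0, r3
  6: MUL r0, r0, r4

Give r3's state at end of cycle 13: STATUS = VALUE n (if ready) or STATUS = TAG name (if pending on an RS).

STATUS = TAG Add1

c1: issue SUB r4<-Add1 | r0:1,r1:1,r2:8,r3:1,r4:Add1
c2: issue ADD r3<-Add2 | r0:1,r1:1,r2:8,r3:Add2,r4:Add1
c3: stall | r0:1,r1:1,r2:8,r3:Add2,r4:Add1
c4: CDB Add1=-2; issue SUB r4<-Add1 | r0:1,r1:1,r2:8,r3:Add2,r4:Add1
c5: stall | r0:1,r1:1,r2:8,r3:Add2,r4:Add1
c6: stall | r0:1,r1:1,r2:8,r3:Add2,r4:Add1
c7: CDB Add2=-1; issue ADD r3<-Add2 | r0:1,r1:1,r2:8,r3:Add2,r4:Add1
c8: stall | r0:1,r1:1,r2:8,r3:Add2,r4:Add1
c9: stall | r0:1,r1:1,r2:8,r3:Add2,r4:Add1
c10: CDB Add1=2; issue SUB r4<-Add1 | r0:1,r1:1,r2:8,r3:Add2,r4:Add1
c11: stall | r0:1,r1:1,r2:8,r3:Add2,r4:Add1
c12: stall | r0:1,r1:1,r2:8,r3:Add2,r4:Add1
c13: CDB Add1=-6; issue ADD r3<-Add1 | r0:1,r1:1,r2:8,r3:Add1,r4:-6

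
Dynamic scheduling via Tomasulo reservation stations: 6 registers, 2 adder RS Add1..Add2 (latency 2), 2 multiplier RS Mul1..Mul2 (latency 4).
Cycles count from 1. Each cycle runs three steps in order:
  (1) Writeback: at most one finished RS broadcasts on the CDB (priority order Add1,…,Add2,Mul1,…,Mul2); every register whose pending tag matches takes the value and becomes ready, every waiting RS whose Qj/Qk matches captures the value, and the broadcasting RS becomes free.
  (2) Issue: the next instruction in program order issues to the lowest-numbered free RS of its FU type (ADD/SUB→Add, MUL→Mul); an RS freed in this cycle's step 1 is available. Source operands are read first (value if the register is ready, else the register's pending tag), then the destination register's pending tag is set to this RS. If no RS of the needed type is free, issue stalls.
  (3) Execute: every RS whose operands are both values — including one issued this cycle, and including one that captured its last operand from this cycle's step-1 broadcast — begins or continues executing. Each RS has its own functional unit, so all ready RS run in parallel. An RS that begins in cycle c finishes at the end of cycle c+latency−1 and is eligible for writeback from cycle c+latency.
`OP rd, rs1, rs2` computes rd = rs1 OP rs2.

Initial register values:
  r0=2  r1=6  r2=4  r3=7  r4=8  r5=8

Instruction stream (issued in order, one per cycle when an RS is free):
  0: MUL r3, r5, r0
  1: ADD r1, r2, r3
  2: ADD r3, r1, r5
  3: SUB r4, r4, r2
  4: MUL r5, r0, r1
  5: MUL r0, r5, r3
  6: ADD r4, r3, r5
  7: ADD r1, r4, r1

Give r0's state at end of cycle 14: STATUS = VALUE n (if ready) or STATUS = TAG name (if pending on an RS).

  c1: issue MUL r3<-Mul1  regs: r0:2,r1:6,r2:4,r3:Mul1,r4:8,r5:8
  c2: issue ADD r1<-Add1  regs: r0:2,r1:Add1,r2:4,r3:Mul1,r4:8,r5:8
  c3: issue ADD r3<-Add2  regs: r0:2,r1:Add1,r2:4,r3:Add2,r4:8,r5:8
  c4: stall  regs: r0:2,r1:Add1,r2:4,r3:Add2,r4:8,r5:8
  c5: CDB Mul1=16; stall  regs: r0:2,r1:Add1,r2:4,r3:Add2,r4:8,r5:8
  c6: stall  regs: r0:2,r1:Add1,r2:4,r3:Add2,r4:8,r5:8
  c7: CDB Add1=20; issue SUB r4<-Add1  regs: r0:2,r1:20,r2:4,r3:Add2,r4:Add1,r5:8
  c8: issue MUL r5<-Mul1  regs: r0:2,r1:20,r2:4,r3:Add2,r4:Add1,r5:Mul1
  c9: CDB Add1=4; issue MUL r0<-Mul2  regs: r0:Mul2,r1:20,r2:4,r3:Add2,r4:4,r5:Mul1
  c10: CDB Add2=28; issue ADD r4<-Add1  regs: r0:Mul2,r1:20,r2:4,r3:28,r4:Add1,r5:Mul1
  c11: issue ADD r1<-Add2  regs: r0:Mul2,r1:Add2,r2:4,r3:28,r4:Add1,r5:Mul1
  c12: CDB Mul1=40  regs: r0:Mul2,r1:Add2,r2:4,r3:28,r4:Add1,r5:40
  c13: -  regs: r0:Mul2,r1:Add2,r2:4,r3:28,r4:Add1,r5:40
  c14: CDB Add1=68  regs: r0:Mul2,r1:Add2,r2:4,r3:28,r4:68,r5:40

STATUS = TAG Mul2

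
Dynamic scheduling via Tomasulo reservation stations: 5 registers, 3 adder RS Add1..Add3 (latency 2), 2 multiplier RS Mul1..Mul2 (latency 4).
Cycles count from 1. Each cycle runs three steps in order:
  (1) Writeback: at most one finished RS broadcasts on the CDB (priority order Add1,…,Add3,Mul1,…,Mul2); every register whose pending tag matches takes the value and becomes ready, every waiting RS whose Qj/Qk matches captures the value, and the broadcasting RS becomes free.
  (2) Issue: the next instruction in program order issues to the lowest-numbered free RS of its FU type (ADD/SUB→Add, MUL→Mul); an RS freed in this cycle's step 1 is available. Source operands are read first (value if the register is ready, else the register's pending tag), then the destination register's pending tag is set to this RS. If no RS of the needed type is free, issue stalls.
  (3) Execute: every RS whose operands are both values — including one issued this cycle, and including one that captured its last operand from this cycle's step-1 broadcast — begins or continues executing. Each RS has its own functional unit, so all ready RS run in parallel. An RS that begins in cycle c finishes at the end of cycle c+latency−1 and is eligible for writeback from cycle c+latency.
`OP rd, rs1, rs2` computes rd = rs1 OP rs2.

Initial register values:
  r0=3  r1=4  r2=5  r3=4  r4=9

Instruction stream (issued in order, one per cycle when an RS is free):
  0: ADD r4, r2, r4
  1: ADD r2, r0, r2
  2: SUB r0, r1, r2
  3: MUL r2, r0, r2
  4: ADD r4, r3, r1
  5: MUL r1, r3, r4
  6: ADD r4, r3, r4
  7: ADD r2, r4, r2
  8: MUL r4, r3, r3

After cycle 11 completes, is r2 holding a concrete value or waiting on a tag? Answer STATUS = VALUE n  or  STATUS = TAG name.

cycle 1: issue ADD r4<-Add1 // r0:3,r1:4,r2:5,r3:4,r4:Add1
cycle 2: issue ADD r2<-Add2 // r0:3,r1:4,r2:Add2,r3:4,r4:Add1
cycle 3: CDB Add1=14; issue SUB r0<-Add1 // r0:Add1,r1:4,r2:Add2,r3:4,r4:14
cycle 4: CDB Add2=8; issue MUL r2<-Mul1 // r0:Add1,r1:4,r2:Mul1,r3:4,r4:14
cycle 5: issue ADD r4<-Add2 // r0:Add1,r1:4,r2:Mul1,r3:4,r4:Add2
cycle 6: CDB Add1=-4; issue MUL r1<-Mul2 // r0:-4,r1:Mul2,r2:Mul1,r3:4,r4:Add2
cycle 7: CDB Add2=8; issue ADD r4<-Add1 // r0:-4,r1:Mul2,r2:Mul1,r3:4,r4:Add1
cycle 8: issue ADD r2<-Add2 // r0:-4,r1:Mul2,r2:Add2,r3:4,r4:Add1
cycle 9: CDB Add1=12; stall // r0:-4,r1:Mul2,r2:Add2,r3:4,r4:12
cycle 10: CDB Mul1=-32; issue MUL r4<-Mul1 // r0:-4,r1:Mul2,r2:Add2,r3:4,r4:Mul1
cycle 11: CDB Mul2=32 // r0:-4,r1:32,r2:Add2,r3:4,r4:Mul1

STATUS = TAG Add2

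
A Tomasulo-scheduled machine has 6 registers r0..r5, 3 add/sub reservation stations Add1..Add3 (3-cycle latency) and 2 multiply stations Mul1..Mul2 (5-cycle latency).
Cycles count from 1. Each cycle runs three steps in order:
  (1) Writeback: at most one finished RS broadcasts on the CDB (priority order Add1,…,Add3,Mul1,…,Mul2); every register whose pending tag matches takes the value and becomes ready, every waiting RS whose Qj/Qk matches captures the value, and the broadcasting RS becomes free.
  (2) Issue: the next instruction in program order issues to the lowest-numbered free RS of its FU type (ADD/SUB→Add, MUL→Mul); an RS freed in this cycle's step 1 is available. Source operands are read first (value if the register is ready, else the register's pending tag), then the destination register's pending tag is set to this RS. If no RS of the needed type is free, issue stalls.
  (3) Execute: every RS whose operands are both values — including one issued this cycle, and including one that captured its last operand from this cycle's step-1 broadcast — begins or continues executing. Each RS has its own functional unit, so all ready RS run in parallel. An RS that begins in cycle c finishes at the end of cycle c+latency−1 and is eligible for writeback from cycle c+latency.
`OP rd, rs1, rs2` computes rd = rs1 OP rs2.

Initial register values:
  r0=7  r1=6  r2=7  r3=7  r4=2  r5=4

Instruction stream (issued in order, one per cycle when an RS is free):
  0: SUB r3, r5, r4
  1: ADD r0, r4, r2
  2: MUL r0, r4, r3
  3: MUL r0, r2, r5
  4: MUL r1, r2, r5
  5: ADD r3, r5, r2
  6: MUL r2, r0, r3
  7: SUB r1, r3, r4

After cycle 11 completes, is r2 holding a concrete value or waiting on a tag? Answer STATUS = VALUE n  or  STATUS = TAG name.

c1: issue SUB r3<-Add1 | r0:7,r1:6,r2:7,r3:Add1,r4:2,r5:4
c2: issue ADD r0<-Add2 | r0:Add2,r1:6,r2:7,r3:Add1,r4:2,r5:4
c3: issue MUL r0<-Mul1 | r0:Mul1,r1:6,r2:7,r3:Add1,r4:2,r5:4
c4: CDB Add1=2; issue MUL r0<-Mul2 | r0:Mul2,r1:6,r2:7,r3:2,r4:2,r5:4
c5: CDB Add2=9; stall | r0:Mul2,r1:6,r2:7,r3:2,r4:2,r5:4
c6: stall | r0:Mul2,r1:6,r2:7,r3:2,r4:2,r5:4
c7: stall | r0:Mul2,r1:6,r2:7,r3:2,r4:2,r5:4
c8: stall | r0:Mul2,r1:6,r2:7,r3:2,r4:2,r5:4
c9: CDB Mul1=4; issue MUL r1<-Mul1 | r0:Mul2,r1:Mul1,r2:7,r3:2,r4:2,r5:4
c10: CDB Mul2=28; issue ADD r3<-Add1 | r0:28,r1:Mul1,r2:7,r3:Add1,r4:2,r5:4
c11: issue MUL r2<-Mul2 | r0:28,r1:Mul1,r2:Mul2,r3:Add1,r4:2,r5:4

STATUS = TAG Mul2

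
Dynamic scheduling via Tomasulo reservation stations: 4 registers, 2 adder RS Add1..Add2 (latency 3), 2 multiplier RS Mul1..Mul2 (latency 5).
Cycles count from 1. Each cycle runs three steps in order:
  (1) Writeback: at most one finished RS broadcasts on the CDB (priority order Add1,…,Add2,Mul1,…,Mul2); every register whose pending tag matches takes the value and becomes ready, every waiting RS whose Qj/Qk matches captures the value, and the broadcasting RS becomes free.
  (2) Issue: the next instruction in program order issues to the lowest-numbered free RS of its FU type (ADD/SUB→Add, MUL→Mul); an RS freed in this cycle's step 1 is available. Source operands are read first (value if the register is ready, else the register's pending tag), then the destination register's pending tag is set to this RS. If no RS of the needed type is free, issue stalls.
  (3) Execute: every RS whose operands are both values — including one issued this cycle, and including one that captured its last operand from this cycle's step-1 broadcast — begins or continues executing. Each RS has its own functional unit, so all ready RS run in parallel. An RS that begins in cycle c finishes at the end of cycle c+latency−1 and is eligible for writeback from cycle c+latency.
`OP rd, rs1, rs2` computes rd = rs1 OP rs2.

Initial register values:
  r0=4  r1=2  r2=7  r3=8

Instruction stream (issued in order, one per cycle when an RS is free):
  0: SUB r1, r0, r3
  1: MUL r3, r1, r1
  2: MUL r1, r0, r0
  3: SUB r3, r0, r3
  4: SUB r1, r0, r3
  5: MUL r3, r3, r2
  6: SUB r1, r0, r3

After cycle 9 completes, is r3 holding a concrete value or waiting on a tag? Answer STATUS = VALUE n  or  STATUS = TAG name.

STATUS = TAG Mul2

c1: issue SUB r1<-Add1 | r0:4,r1:Add1,r2:7,r3:8
c2: issue MUL r3<-Mul1 | r0:4,r1:Add1,r2:7,r3:Mul1
c3: issue MUL r1<-Mul2 | r0:4,r1:Mul2,r2:7,r3:Mul1
c4: CDB Add1=-4; issue SUB r3<-Add1 | r0:4,r1:Mul2,r2:7,r3:Add1
c5: issue SUB r1<-Add2 | r0:4,r1:Add2,r2:7,r3:Add1
c6: stall | r0:4,r1:Add2,r2:7,r3:Add1
c7: stall | r0:4,r1:Add2,r2:7,r3:Add1
c8: CDB Mul2=16; issue MUL r3<-Mul2 | r0:4,r1:Add2,r2:7,r3:Mul2
c9: CDB Mul1=16; stall | r0:4,r1:Add2,r2:7,r3:Mul2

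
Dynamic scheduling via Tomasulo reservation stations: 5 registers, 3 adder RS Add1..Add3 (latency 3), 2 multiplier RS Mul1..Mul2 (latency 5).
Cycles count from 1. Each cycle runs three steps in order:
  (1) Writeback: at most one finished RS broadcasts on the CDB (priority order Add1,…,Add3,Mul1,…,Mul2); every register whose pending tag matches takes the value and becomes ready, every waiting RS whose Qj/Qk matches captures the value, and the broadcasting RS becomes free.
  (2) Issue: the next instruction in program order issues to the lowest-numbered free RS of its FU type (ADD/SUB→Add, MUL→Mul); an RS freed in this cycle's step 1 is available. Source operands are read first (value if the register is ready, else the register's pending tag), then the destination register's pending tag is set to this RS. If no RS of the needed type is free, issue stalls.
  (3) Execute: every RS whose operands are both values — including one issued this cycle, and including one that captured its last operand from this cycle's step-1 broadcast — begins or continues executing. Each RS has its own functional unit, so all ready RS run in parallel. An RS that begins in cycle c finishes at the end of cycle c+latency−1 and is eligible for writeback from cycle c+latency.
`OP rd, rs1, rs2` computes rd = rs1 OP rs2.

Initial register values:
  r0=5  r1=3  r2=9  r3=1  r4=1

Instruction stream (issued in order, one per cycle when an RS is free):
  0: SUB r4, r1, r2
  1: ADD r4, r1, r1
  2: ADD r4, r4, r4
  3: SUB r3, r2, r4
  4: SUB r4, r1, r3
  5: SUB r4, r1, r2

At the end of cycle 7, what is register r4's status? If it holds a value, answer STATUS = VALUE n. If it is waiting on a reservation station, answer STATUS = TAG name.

  c1: issue SUB r4<-Add1  regs: r0:5,r1:3,r2:9,r3:1,r4:Add1
  c2: issue ADD r4<-Add2  regs: r0:5,r1:3,r2:9,r3:1,r4:Add2
  c3: issue ADD r4<-Add3  regs: r0:5,r1:3,r2:9,r3:1,r4:Add3
  c4: CDB Add1=-6; issue SUB r3<-Add1  regs: r0:5,r1:3,r2:9,r3:Add1,r4:Add3
  c5: CDB Add2=6; issue SUB r4<-Add2  regs: r0:5,r1:3,r2:9,r3:Add1,r4:Add2
  c6: stall  regs: r0:5,r1:3,r2:9,r3:Add1,r4:Add2
  c7: stall  regs: r0:5,r1:3,r2:9,r3:Add1,r4:Add2

STATUS = TAG Add2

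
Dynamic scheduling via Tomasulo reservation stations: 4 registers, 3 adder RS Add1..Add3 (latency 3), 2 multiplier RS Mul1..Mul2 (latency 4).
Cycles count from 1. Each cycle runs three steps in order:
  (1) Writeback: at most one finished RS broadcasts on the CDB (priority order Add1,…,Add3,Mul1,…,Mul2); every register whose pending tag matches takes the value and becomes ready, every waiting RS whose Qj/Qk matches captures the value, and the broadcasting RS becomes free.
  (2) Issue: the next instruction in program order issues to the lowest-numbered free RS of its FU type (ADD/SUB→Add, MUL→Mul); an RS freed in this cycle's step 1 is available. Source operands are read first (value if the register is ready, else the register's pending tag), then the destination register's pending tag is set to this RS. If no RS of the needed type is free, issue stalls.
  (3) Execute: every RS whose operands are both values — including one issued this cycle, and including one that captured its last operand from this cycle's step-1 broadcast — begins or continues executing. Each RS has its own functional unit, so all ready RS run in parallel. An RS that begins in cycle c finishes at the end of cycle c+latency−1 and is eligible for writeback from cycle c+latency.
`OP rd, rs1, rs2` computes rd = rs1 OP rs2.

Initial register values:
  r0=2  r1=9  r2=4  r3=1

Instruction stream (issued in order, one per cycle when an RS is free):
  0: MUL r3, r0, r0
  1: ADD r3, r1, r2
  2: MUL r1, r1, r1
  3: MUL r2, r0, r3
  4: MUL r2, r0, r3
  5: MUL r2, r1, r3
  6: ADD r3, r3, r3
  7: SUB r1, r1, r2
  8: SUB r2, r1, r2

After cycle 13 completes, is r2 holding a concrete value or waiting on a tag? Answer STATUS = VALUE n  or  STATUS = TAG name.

cycle 1: issue MUL r3<-Mul1 // r0:2,r1:9,r2:4,r3:Mul1
cycle 2: issue ADD r3<-Add1 // r0:2,r1:9,r2:4,r3:Add1
cycle 3: issue MUL r1<-Mul2 // r0:2,r1:Mul2,r2:4,r3:Add1
cycle 4: stall // r0:2,r1:Mul2,r2:4,r3:Add1
cycle 5: CDB Add1=13; stall // r0:2,r1:Mul2,r2:4,r3:13
cycle 6: CDB Mul1=4; issue MUL r2<-Mul1 // r0:2,r1:Mul2,r2:Mul1,r3:13
cycle 7: CDB Mul2=81; issue MUL r2<-Mul2 // r0:2,r1:81,r2:Mul2,r3:13
cycle 8: stall // r0:2,r1:81,r2:Mul2,r3:13
cycle 9: stall // r0:2,r1:81,r2:Mul2,r3:13
cycle 10: CDB Mul1=26; issue MUL r2<-Mul1 // r0:2,r1:81,r2:Mul1,r3:13
cycle 11: CDB Mul2=26; issue ADD r3<-Add1 // r0:2,r1:81,r2:Mul1,r3:Add1
cycle 12: issue SUB r1<-Add2 // r0:2,r1:Add2,r2:Mul1,r3:Add1
cycle 13: issue SUB r2<-Add3 // r0:2,r1:Add2,r2:Add3,r3:Add1

STATUS = TAG Add3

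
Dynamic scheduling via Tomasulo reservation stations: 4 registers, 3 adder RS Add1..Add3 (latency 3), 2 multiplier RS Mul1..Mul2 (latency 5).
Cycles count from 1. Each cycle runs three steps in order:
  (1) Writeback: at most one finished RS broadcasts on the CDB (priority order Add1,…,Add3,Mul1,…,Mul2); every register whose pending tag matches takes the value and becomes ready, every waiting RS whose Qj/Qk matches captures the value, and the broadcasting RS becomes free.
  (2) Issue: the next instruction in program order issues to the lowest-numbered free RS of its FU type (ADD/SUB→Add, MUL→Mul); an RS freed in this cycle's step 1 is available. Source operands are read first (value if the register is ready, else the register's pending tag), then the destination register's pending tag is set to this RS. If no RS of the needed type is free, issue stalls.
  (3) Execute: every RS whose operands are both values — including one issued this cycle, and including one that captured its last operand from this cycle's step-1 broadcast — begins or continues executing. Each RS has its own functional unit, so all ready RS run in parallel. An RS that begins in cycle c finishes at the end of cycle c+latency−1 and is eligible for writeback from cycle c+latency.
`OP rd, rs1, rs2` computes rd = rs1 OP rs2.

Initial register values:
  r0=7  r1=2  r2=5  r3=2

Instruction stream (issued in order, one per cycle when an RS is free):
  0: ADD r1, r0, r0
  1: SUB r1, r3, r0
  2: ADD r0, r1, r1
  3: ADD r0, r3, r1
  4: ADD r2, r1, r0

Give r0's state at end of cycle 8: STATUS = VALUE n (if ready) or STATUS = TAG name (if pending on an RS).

STATUS = VALUE -3

cycle 1: issue ADD r1<-Add1 // r0:7,r1:Add1,r2:5,r3:2
cycle 2: issue SUB r1<-Add2 // r0:7,r1:Add2,r2:5,r3:2
cycle 3: issue ADD r0<-Add3 // r0:Add3,r1:Add2,r2:5,r3:2
cycle 4: CDB Add1=14; issue ADD r0<-Add1 // r0:Add1,r1:Add2,r2:5,r3:2
cycle 5: CDB Add2=-5; issue ADD r2<-Add2 // r0:Add1,r1:-5,r2:Add2,r3:2
cycle 6: - // r0:Add1,r1:-5,r2:Add2,r3:2
cycle 7: - // r0:Add1,r1:-5,r2:Add2,r3:2
cycle 8: CDB Add1=-3 // r0:-3,r1:-5,r2:Add2,r3:2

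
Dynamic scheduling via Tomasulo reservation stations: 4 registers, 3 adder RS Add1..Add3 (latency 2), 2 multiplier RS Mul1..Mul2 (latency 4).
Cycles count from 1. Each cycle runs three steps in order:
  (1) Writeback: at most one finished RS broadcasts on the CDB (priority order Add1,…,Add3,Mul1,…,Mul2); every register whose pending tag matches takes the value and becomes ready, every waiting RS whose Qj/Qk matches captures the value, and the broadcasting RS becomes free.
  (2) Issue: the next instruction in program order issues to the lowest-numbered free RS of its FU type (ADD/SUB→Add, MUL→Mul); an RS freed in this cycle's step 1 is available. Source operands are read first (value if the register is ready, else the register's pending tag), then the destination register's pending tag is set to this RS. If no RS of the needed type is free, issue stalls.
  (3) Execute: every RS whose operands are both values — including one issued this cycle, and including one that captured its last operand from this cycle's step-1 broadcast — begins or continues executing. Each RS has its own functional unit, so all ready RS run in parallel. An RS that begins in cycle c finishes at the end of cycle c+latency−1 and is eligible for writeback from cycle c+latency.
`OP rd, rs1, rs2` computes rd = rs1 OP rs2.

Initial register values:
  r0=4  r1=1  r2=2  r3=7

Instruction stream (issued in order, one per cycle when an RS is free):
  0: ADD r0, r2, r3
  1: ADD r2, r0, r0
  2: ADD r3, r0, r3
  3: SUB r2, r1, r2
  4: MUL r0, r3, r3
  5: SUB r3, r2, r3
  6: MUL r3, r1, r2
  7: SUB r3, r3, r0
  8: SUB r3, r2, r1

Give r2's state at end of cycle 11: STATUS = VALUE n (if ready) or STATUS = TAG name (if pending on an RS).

STATUS = VALUE -17

  c1: issue ADD r0<-Add1  regs: r0:Add1,r1:1,r2:2,r3:7
  c2: issue ADD r2<-Add2  regs: r0:Add1,r1:1,r2:Add2,r3:7
  c3: CDB Add1=9; issue ADD r3<-Add1  regs: r0:9,r1:1,r2:Add2,r3:Add1
  c4: issue SUB r2<-Add3  regs: r0:9,r1:1,r2:Add3,r3:Add1
  c5: CDB Add1=16; issue MUL r0<-Mul1  regs: r0:Mul1,r1:1,r2:Add3,r3:16
  c6: CDB Add2=18; issue SUB r3<-Add1  regs: r0:Mul1,r1:1,r2:Add3,r3:Add1
  c7: issue MUL r3<-Mul2  regs: r0:Mul1,r1:1,r2:Add3,r3:Mul2
  c8: CDB Add3=-17; issue SUB r3<-Add2  regs: r0:Mul1,r1:1,r2:-17,r3:Add2
  c9: CDB Mul1=256; issue SUB r3<-Add3  regs: r0:256,r1:1,r2:-17,r3:Add3
  c10: CDB Add1=-33  regs: r0:256,r1:1,r2:-17,r3:Add3
  c11: CDB Add3=-18  regs: r0:256,r1:1,r2:-17,r3:-18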